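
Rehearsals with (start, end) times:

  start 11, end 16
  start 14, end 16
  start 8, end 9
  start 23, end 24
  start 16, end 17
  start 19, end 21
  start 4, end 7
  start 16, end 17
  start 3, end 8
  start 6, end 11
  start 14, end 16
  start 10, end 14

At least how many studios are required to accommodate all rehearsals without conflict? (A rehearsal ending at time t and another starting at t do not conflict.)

Count concurrent intervals with a sweep; the peak is the room count.
starts: [3, 4, 6, 8, 10, 11, 14, 14, 16, 16, 19, 23]
ends:   [7, 8, 9, 11, 14, 16, 16, 16, 17, 17, 21, 24]
s3→1 s4→2 s6→3  — peak 3.

3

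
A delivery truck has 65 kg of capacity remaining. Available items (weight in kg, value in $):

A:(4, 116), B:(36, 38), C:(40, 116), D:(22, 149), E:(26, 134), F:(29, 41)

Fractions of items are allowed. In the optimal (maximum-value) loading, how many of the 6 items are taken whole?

3

Greedy by value/weight ratio, highest first.
Ratios (sorted): A 29.00, D 6.77, E 5.15, C 2.90, F 1.41, B 1.06
take A (4 @ 116); take D (22 @ 149); take E (26 @ 134); take 13/40 of C → 37.70. Capacity used 65/65.
3 item(s) taken whole; one partial (take 13/40 of C).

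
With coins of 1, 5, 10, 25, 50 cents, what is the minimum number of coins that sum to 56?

3

Use the largest denomination that fits, subtract, and repeat.
56 = 1×50 + 1×5 + 1×1
Total coins = 1 + 1 + 1 = 3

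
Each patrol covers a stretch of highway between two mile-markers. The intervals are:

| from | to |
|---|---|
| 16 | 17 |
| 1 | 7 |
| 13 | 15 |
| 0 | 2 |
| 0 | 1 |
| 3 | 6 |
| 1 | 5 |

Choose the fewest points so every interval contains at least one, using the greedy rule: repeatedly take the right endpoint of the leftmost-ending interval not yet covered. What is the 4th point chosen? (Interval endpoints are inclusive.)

Process intervals by earliest right end; each time one isn't hit yet, stab at its right endpoint.
By right end: [0,1]  [0,2]  [1,5]  [3,6]  [1,7]  [13,15]  [16,17]
[0,1] uncovered → point at 1; [3,6] uncovered → point at 6; [13,15] uncovered → point at 15; [16,17] uncovered → point at 17.
Points: 1, 6, 15, 17 (4 total).

17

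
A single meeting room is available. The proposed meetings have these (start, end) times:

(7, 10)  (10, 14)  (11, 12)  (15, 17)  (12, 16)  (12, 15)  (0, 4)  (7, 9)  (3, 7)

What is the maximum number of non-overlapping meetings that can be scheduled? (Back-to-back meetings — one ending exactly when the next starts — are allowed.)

By end time: (0,4), (3,7), (7,9), (7,10), (11,12), (10,14), (12,15), (12,16), (15,17).
Pick (0,4); next start ≥ 4 → (7,9); next start ≥ 9 → (11,12); next start ≥ 12 → (12,15); next start ≥ 15 → (15,17).
Selected 5 meetings.

5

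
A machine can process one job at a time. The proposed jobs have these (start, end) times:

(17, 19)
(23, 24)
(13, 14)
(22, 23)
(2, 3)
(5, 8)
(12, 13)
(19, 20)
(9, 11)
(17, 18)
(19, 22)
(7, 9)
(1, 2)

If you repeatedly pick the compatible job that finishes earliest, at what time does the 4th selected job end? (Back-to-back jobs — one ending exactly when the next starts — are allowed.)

11

Sort by end time and greedily take each interval whose start is ≥ the last chosen end.
By end time: (1,2), (2,3), (5,8), (7,9), (9,11), (12,13), (13,14), (17,18), (17,19), (19,20), (19,22), (22,23), (23,24).
Pick (1,2); next start ≥ 2 → (2,3); next start ≥ 3 → (5,8); next start ≥ 8 → (9,11); next start ≥ 11 → (12,13); next start ≥ 13 → (13,14); next start ≥ 14 → (17,18); next start ≥ 18 → (19,20); next start ≥ 20 → (22,23); next start ≥ 23 → (23,24).
Selected: (1,2) (2,3) (5,8) (9,11) (12,13) (13,14) (17,18) (19,20) (22,23) (23,24)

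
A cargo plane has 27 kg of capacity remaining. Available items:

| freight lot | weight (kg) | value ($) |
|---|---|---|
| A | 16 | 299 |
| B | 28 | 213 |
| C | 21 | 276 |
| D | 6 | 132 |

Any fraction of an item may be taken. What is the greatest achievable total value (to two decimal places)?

Sort by value per unit weight and fill in that order.
Ratios (sorted): D 22.00, A 18.69, C 13.14, B 7.61
take D (6 @ 132); take A (16 @ 299); take 5/21 of C → 65.71. Capacity used 27/27.
Total value = 496.71

496.71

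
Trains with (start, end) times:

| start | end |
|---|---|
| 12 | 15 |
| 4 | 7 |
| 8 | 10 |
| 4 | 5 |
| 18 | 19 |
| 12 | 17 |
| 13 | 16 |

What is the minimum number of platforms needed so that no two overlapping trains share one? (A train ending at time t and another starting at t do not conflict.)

Count concurrent intervals with a sweep; the peak is the room count.
Events (time:±→running): 4:+→1 4:+→2 5:-→1 7:-→0 8:+→1 10:-→0 12:+→1 12:+→2 13:+→3 … peak 3.

3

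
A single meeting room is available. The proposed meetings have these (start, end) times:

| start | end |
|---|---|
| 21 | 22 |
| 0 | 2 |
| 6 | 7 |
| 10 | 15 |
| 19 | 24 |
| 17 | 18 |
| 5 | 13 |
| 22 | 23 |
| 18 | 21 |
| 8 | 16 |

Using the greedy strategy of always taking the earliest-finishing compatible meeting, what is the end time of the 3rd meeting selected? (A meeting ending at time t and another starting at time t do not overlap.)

Greedy by earliest finish: after sorting by end time, pick each interval compatible with the last pick.
By end time: (0,2), (6,7), (5,13), (10,15), (8,16), (17,18), (18,21), (21,22), (22,23), (19,24).
Pick (0,2); next start ≥ 2 → (6,7); next start ≥ 7 → (10,15); next start ≥ 15 → (17,18); next start ≥ 18 → (18,21); next start ≥ 21 → (21,22); next start ≥ 22 → (22,23).
Selected: (0,2) (6,7) (10,15) (17,18) (18,21) (21,22) (22,23)

15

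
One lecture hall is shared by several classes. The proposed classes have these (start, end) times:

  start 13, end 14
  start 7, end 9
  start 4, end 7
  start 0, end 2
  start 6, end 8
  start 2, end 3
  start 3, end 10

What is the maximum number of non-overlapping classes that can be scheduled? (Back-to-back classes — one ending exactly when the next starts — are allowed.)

By end time: (0,2), (2,3), (4,7), (6,8), (7,9), (3,10), (13,14).
Pick (0,2); next start ≥ 2 → (2,3); next start ≥ 3 → (4,7); next start ≥ 7 → (7,9); next start ≥ 9 → (13,14).
Selected 5 classes.

5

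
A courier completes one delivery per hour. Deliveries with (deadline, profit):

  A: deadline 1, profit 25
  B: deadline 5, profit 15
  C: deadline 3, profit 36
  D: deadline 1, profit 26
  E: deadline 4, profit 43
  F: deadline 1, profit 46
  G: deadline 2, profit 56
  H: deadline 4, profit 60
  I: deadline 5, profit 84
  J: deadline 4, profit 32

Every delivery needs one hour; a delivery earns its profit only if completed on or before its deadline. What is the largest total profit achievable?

289

By profit: I(d5,84), H(d4,60), G(d2,56), F(d1,46), E(d4,43), C(d3,36), J(d4,32), D(d1,26), A(d1,25), B(d5,15)
I→slot 5; H→slot 4; G→slot 2; F→slot 1; E→slot 3; C skipped; J skipped; D skipped; A skipped; B skipped.
Profit = 46 + 56 + 43 + 60 + 84 = 289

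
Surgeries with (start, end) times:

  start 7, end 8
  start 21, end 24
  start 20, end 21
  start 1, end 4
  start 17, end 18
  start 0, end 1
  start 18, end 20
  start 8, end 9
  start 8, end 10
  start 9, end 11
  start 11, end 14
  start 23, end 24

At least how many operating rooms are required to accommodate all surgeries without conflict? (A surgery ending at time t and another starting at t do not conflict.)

The answer is the maximum number of intervals overlapping at any instant.
Events (time:±→running): 0:+→1 1:-→0 1:+→1 4:-→0 7:+→1 8:-→0 8:+→1 8:+→2 … peak 2.

2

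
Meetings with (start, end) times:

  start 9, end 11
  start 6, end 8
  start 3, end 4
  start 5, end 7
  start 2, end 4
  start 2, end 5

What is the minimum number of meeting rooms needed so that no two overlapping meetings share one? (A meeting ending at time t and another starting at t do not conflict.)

3

Count concurrent intervals with a sweep; the peak is the room count.
Events (time:±→running): 2:+→1 2:+→2 3:+→3 … peak 3.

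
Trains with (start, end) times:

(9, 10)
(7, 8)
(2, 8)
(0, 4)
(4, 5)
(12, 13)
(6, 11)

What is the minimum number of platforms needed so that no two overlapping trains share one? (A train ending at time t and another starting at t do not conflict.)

starts: [0, 2, 4, 6, 7, 9, 12]
ends:   [4, 5, 8, 8, 10, 11, 13]
s0→1 s2→2 e4→1 s4→2 e5→1 s6→2 s7→3  — peak 3.

3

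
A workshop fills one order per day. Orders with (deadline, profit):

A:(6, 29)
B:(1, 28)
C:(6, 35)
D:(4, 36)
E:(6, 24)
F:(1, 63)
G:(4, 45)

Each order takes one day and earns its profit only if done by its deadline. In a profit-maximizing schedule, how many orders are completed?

6

By profit: F(d1,63), G(d4,45), D(d4,36), C(d6,35), A(d6,29), B(d1,28), E(d6,24)
F→slot 1; G→slot 4; D→slot 3; C→slot 6; A→slot 5; B skipped; E→slot 2.
6 of 7 scheduled.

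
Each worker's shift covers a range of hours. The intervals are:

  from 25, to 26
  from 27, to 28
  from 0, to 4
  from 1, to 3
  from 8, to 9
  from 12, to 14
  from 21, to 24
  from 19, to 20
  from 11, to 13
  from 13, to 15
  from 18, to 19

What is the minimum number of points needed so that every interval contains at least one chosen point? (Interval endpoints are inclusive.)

7

Sort by right endpoint; whenever an interval is uncovered, place a point at its right end.
By right end: [1,3]  [0,4]  [8,9]  [11,13]  [12,14]  [13,15]  [18,19]  [19,20]  [21,24]  [25,26]  [27,28]
[1,3] uncovered → point at 3; [8,9] uncovered → point at 9; [11,13] uncovered → point at 13; [18,19] uncovered → point at 19; [21,24] uncovered → point at 24; [25,26] uncovered → point at 26; [27,28] uncovered → point at 28.
Points: 3, 9, 13, 19, 24, 26, 28 (7 total).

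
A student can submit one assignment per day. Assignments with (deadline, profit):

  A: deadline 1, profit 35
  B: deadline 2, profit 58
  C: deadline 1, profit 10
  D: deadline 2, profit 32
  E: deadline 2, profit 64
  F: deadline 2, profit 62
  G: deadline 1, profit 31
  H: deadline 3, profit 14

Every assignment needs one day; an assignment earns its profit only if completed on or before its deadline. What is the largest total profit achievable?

140

Profit order: E=64 F=62 B=58 A=35 D=32 G=31 H=14 C=10
Assign: E→slot 2, F→slot 1, B skipped, A skipped, D skipped, G skipped, H→slot 3, C skipped.
Slots: [1:F] [2:E] [3:H]
Profit = 62 + 64 + 14 = 140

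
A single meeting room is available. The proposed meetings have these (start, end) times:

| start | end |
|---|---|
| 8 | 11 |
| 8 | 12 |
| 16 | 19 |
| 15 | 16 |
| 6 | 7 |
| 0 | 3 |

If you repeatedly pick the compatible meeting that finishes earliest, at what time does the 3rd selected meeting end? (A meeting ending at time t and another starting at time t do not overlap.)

Sorted by end: (0,3)  (6,7)  (8,11)  (8,12)  (15,16)  (16,19)
take (0,3); take (6,7); take (8,11); take (15,16); take (16,19).
Selected: (0,3) (6,7) (8,11) (15,16) (16,19)

11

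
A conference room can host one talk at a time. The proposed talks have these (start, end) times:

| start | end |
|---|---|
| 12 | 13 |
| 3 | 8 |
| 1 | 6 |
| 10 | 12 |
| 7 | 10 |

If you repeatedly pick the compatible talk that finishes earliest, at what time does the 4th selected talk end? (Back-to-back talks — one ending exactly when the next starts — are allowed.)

13

Sorted by end: (1,6)  (3,8)  (7,10)  (10,12)  (12,13)
take (1,6); take (7,10); take (10,12); take (12,13).
Selected: (1,6) (7,10) (10,12) (12,13)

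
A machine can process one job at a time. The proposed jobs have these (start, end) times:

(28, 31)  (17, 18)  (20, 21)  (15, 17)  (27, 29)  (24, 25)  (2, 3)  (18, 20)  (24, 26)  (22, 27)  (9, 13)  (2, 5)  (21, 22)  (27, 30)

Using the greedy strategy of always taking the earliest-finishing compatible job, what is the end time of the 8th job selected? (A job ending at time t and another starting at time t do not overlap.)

Sorted by end: (2,3)  (2,5)  (9,13)  (15,17)  (17,18)  (18,20)  (20,21)  (21,22)  (24,25)  (24,26)  (22,27)  (27,29)  (27,30)  (28,31)
take (2,3); take (9,13); take (15,17); take (17,18); take (18,20); take (20,21); take (21,22); take (24,25); take (27,29).
Selected: (2,3) (9,13) (15,17) (17,18) (18,20) (20,21) (21,22) (24,25) (27,29)

25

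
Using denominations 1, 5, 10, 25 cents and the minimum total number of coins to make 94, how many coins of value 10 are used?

94 − 3×25→19 − 1×10→9 − 1×5→4 − 4×1→0
Count of 10: 1

1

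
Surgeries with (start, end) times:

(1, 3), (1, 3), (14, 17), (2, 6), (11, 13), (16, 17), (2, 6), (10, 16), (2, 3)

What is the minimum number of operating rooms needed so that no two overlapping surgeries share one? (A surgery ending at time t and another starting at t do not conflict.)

The answer is the maximum number of intervals overlapping at any instant.
starts: [1, 1, 2, 2, 2, 10, 11, 14, 16]
ends:   [3, 3, 3, 6, 6, 13, 16, 17, 17]
s1→1 s1→2 s2→3 s2→4 s2→5  — peak 5.

5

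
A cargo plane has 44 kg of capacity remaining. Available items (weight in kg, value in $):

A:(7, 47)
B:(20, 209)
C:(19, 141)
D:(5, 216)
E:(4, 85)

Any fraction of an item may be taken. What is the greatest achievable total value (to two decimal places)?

621.32

Greedy by value/weight ratio, highest first.
Order: D (216/5=43.20) > E (85/4=21.25) > B (209/20=10.45) > C (141/19=7.42) > A (47/7=6.71)
Fill: take D (5 @ 216) → take E (4 @ 85) → take B (20 @ 209) → take 15/19 of C → 111.32; 44/44 used.
Total value = 621.32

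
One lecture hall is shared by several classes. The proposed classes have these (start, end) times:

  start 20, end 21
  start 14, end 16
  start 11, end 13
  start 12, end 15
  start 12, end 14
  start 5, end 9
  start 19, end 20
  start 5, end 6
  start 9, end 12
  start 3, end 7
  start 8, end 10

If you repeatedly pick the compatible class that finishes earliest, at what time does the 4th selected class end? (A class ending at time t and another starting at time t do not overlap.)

Sort by end time and greedily take each interval whose start is ≥ the last chosen end.
Sorted by end: (5,6)  (3,7)  (5,9)  (8,10)  (9,12)  (11,13)  (12,14)  (12,15)  (14,16)  (19,20)  (20,21)
take (5,6); skip (3,7); skip (5,9); take (8,10); take (11,13); skip (12,14); skip (12,15); take (14,16); take (19,20); take (20,21).
Selected: (5,6) (8,10) (11,13) (14,16) (19,20) (20,21)

16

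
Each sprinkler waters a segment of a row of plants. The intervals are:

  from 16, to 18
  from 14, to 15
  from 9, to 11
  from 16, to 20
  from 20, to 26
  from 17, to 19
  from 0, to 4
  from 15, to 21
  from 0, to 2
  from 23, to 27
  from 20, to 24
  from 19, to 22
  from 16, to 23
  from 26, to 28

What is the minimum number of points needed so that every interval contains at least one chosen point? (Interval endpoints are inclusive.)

6

Process intervals by earliest right end; each time one isn't hit yet, stab at its right endpoint.
Sorted: [0,2] [0,4] [9,11] [14,15] [16,18] [17,19] [16,20] [15,21] [19,22] [16,23] [20,24] [20,26] [23,27] [26,28]
{[0,2],[0,4]} hit by 2; {[9,11]} hit by 11; {[14,15]} hit by 15; {[16,18],[17,19],[16,20],[15,21]} hit by 18; {[19,22],[16,23],[20,24],[20,26]} hit by 22; {[23,27],[26,28]} hit by 27.
Points: 2, 11, 15, 18, 22, 27 (6 total).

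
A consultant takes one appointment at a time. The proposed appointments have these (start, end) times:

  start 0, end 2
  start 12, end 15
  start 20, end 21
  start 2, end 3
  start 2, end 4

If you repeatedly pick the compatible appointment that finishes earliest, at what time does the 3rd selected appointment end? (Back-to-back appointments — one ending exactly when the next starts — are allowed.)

Sorted by end: (0,2)  (2,3)  (2,4)  (12,15)  (20,21)
take (0,2); take (2,3); take (12,15); take (20,21).
Selected: (0,2) (2,3) (12,15) (20,21)

15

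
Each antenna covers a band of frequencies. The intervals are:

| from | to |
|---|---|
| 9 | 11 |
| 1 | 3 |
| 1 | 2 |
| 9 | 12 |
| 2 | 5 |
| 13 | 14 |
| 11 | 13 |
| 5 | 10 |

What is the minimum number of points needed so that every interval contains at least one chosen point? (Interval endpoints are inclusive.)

3

Sorted: [1,2] [1,3] [2,5] [5,10] [9,11] [9,12] [11,13] [13,14]
{[1,2],[1,3],[2,5]} hit by 2; {[5,10],[9,11],[9,12]} hit by 10; {[11,13],[13,14]} hit by 13.
Points: 2, 10, 13 (3 total).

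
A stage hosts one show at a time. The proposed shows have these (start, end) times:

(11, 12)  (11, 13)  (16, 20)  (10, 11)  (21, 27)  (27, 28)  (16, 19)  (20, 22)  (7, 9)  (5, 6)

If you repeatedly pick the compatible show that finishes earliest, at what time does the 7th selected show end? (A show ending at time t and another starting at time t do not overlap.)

Sorted by end: (5,6)  (7,9)  (10,11)  (11,12)  (11,13)  (16,19)  (16,20)  (20,22)  (21,27)  (27,28)
take (5,6); take (7,9); take (10,11); take (11,12); take (16,19); skip (16,20); take (20,22); take (27,28).
Selected: (5,6) (7,9) (10,11) (11,12) (16,19) (20,22) (27,28)

28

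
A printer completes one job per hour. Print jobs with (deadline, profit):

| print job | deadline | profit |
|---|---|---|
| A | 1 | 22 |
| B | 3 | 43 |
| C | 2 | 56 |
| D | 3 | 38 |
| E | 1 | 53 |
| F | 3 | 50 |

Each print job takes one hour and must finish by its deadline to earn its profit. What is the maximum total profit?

159

Take jobs in profit order; each goes to the latest open slot no later than its deadline.
Profit order: C=56 E=53 F=50 B=43 D=38 A=22
Assign: C→slot 2, E→slot 1, F→slot 3, B skipped, D skipped, A skipped.
Slots: [1:E] [2:C] [3:F]
Profit = 53 + 56 + 50 = 159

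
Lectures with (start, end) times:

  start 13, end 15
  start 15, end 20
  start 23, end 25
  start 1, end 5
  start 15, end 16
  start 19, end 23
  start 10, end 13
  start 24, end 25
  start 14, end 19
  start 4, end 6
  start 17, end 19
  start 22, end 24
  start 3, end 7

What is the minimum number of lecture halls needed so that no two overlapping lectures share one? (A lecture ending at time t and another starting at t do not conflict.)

Count concurrent intervals with a sweep; the peak is the room count.
starts: [1, 3, 4, 10, 13, 14, 15, 15, 17, 19, 22, 23, 24]
ends:   [5, 6, 7, 13, 15, 16, 19, 19, 20, 23, 24, 25, 25]
s1→1 s3→2 s4→3  — peak 3.

3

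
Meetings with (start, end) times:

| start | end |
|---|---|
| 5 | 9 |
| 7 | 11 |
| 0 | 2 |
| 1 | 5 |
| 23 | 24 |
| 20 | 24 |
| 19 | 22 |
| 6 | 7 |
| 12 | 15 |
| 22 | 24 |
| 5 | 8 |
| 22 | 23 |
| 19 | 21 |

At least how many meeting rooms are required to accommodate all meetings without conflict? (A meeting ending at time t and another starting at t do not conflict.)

starts: [0, 1, 5, 5, 6, 7, 12, 19, 19, 20, 22, 22, 23]
ends:   [2, 5, 7, 8, 9, 11, 15, 21, 22, 23, 24, 24, 24]
s0→1 s1→2 e2→1 e5→0 s5→1 s5→2 s6→3  — peak 3.

3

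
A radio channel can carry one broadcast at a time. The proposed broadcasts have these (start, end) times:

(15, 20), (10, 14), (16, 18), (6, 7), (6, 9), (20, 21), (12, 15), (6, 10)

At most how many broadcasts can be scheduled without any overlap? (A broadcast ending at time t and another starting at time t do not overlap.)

Sorted by end: (6,7)  (6,9)  (6,10)  (10,14)  (12,15)  (16,18)  (15,20)  (20,21)
take (6,7); skip (6,10); take (10,14); skip (12,15); take (16,18); skip (15,20); take (20,21).
Selected 4 broadcasts.

4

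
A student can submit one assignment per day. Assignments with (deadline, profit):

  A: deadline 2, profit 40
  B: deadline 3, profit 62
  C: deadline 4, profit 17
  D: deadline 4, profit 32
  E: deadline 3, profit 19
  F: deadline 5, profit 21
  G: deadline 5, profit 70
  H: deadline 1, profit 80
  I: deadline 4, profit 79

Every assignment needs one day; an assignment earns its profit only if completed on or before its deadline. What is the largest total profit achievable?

331

By profit: H(d1,80), I(d4,79), G(d5,70), B(d3,62), A(d2,40), D(d4,32), F(d5,21), E(d3,19), C(d4,17)
H→slot 1; I→slot 4; G→slot 5; B→slot 3; A→slot 2; D skipped; F skipped; E skipped; C skipped.
Profit = 80 + 40 + 62 + 79 + 70 = 331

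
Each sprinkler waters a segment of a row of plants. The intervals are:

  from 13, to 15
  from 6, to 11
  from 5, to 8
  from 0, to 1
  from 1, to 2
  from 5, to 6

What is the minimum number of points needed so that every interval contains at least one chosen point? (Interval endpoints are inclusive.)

By right end: [0,1]  [1,2]  [5,6]  [5,8]  [6,11]  [13,15]
[0,1] uncovered → point at 1; [5,6] uncovered → point at 6; [13,15] uncovered → point at 15.
Points: 1, 6, 15 (3 total).

3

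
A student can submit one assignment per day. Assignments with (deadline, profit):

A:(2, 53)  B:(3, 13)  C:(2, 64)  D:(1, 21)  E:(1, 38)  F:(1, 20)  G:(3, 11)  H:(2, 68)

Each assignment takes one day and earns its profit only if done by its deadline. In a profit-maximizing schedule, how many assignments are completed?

Profit order: H=68 C=64 A=53 E=38 D=21 F=20 B=13 G=11
Assign: H→slot 2, C→slot 1, A skipped, E skipped, D skipped, F skipped, B→slot 3, G skipped.
Slots: [1:C] [2:H] [3:B]
3 of 8 scheduled.

3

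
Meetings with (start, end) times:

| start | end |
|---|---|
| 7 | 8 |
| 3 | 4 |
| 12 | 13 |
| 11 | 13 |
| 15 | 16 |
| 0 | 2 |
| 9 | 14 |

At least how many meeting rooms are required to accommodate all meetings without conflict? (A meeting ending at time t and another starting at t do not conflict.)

3

starts: [0, 3, 7, 9, 11, 12, 15]
ends:   [2, 4, 8, 13, 13, 14, 16]
s0→1 e2→0 s3→1 e4→0 s7→1 e8→0 s9→1 s11→2 s12→3  — peak 3.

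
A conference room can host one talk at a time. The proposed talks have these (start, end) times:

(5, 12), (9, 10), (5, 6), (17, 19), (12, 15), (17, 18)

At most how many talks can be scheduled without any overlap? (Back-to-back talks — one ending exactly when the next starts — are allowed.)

4

By end time: (5,6), (9,10), (5,12), (12,15), (17,18), (17,19).
Pick (5,6); next start ≥ 6 → (9,10); next start ≥ 10 → (12,15); next start ≥ 15 → (17,18).
Selected 4 talks.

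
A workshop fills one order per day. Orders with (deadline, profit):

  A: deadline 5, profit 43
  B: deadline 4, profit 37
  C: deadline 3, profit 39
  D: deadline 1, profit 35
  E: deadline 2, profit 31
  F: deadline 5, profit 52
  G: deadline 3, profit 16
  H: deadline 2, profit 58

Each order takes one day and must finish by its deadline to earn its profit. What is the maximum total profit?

Profit order: H=58 F=52 A=43 C=39 B=37 D=35 E=31 G=16
Assign: H→slot 2, F→slot 5, A→slot 4, C→slot 3, B→slot 1, D skipped, E skipped, G skipped.
Slots: [1:B] [2:H] [3:C] [4:A] [5:F]
Profit = 37 + 58 + 39 + 43 + 52 = 229

229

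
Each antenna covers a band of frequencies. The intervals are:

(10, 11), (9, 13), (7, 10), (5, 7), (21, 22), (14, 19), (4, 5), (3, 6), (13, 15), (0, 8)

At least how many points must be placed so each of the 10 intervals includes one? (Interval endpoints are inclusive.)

4

Sort by right endpoint; whenever an interval is uncovered, place a point at its right end.
By right end: [4,5]  [3,6]  [5,7]  [0,8]  [7,10]  [10,11]  [9,13]  [13,15]  [14,19]  [21,22]
[4,5] uncovered → point at 5; [7,10] uncovered → point at 10; [13,15] uncovered → point at 15; [21,22] uncovered → point at 22.
Points: 5, 10, 15, 22 (4 total).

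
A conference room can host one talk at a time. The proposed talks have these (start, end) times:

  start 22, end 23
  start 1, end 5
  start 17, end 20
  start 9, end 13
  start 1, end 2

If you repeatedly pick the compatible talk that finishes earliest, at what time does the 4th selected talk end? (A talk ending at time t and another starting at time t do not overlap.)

Sort by end time and greedily take each interval whose start is ≥ the last chosen end.
Sorted by end: (1,2)  (1,5)  (9,13)  (17,20)  (22,23)
take (1,2); skip (1,5); take (9,13); take (17,20); take (22,23).
Selected: (1,2) (9,13) (17,20) (22,23)

23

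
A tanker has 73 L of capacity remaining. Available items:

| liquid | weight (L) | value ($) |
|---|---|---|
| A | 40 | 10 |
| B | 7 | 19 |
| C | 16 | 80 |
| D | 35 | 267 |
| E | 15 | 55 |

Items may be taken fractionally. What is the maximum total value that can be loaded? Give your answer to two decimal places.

Ratios (sorted): D 7.63, C 5.00, E 3.67, B 2.71, A 0.25
take D (35 @ 267); take C (16 @ 80); take E (15 @ 55); take B (7 @ 19). Capacity used 73/73.
Total value = 421.00

421.00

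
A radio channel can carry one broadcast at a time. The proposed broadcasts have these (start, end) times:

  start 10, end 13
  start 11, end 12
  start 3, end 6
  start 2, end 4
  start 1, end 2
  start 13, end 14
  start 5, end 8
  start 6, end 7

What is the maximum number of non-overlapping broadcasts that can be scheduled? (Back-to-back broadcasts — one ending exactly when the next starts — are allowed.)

5

Order by finish time; keep every interval that doesn't clash with the previous kept one.
Sorted by end: (1,2)  (2,4)  (3,6)  (6,7)  (5,8)  (11,12)  (10,13)  (13,14)
take (1,2); take (2,4); take (6,7); skip (5,8); take (11,12); skip (10,13); take (13,14).
Selected 5 broadcasts.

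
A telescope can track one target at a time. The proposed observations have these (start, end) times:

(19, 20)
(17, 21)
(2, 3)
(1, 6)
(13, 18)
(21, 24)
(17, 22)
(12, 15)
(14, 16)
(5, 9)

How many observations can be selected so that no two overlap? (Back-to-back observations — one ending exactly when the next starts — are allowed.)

5

Greedy by earliest finish: after sorting by end time, pick each interval compatible with the last pick.
Sorted by end: (2,3)  (1,6)  (5,9)  (12,15)  (14,16)  (13,18)  (19,20)  (17,21)  (17,22)  (21,24)
take (2,3); take (5,9); take (12,15); skip (14,16); take (19,20); skip (17,21); take (21,24).
Selected 5 observations.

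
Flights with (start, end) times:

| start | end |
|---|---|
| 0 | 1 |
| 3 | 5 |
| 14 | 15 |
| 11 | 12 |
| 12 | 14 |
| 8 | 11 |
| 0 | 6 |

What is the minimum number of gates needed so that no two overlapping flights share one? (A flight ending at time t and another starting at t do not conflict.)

2

starts: [0, 0, 3, 8, 11, 12, 14]
ends:   [1, 5, 6, 11, 12, 14, 15]
s0→1 s0→2  — peak 2.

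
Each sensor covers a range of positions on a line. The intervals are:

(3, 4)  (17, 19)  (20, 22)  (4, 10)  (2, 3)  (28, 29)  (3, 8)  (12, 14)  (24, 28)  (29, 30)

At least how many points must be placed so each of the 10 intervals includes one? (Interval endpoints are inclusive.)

Sorted: [2,3] [3,4] [3,8] [4,10] [12,14] [17,19] [20,22] [24,28] [28,29] [29,30]
{[2,3],[3,4],[3,8]} hit by 3; {[4,10]} hit by 10; {[12,14]} hit by 14; {[17,19]} hit by 19; {[20,22]} hit by 22; {[24,28],[28,29]} hit by 28; {[29,30]} hit by 30.
Points: 3, 10, 14, 19, 22, 28, 30 (7 total).

7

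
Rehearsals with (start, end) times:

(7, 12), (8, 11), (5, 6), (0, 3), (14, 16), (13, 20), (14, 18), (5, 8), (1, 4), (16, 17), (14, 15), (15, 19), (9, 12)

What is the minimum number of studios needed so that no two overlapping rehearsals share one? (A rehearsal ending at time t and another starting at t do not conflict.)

4

Events (time:±→running): 0:+→1 1:+→2 3:-→1 4:-→0 5:+→1 5:+→2 6:-→1 7:+→2 8:-→1 8:+→2 9:+→3 11:-→2 12:-→1 12:-→0 13:+→1 14:+→2 14:+→3 14:+→4 … peak 4.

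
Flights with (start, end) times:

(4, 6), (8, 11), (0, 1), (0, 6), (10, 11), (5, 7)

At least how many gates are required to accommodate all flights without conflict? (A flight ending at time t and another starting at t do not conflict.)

3

starts: [0, 0, 4, 5, 8, 10]
ends:   [1, 6, 6, 7, 11, 11]
s0→1 s0→2 e1→1 s4→2 s5→3  — peak 3.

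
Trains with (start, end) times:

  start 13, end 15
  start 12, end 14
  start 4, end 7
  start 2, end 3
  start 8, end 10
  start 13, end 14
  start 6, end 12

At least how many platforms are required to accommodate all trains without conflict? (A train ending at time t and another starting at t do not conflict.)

3

Count concurrent intervals with a sweep; the peak is the room count.
starts: [2, 4, 6, 8, 12, 13, 13]
ends:   [3, 7, 10, 12, 14, 14, 15]
s2→1 e3→0 s4→1 s6→2 e7→1 s8→2 e10→1 e12→0 s12→1 s13→2 s13→3  — peak 3.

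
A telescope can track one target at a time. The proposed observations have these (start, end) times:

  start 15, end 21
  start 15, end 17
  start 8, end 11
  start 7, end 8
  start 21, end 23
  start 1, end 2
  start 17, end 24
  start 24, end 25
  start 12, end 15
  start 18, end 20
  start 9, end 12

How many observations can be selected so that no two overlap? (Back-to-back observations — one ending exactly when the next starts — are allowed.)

Sorted by end: (1,2)  (7,8)  (8,11)  (9,12)  (12,15)  (15,17)  (18,20)  (15,21)  (21,23)  (17,24)  (24,25)
take (1,2); take (7,8); take (8,11); take (12,15); take (15,17); take (18,20); take (21,23); skip (17,24); take (24,25).
Selected 8 observations.

8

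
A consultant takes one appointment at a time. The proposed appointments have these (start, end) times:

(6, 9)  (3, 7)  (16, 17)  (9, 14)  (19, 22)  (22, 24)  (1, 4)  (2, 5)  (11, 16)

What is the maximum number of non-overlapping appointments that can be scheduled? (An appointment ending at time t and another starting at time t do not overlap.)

6

Sort by end time and greedily take each interval whose start is ≥ the last chosen end.
By end time: (1,4), (2,5), (3,7), (6,9), (9,14), (11,16), (16,17), (19,22), (22,24).
Pick (1,4); next start ≥ 4 → (6,9); next start ≥ 9 → (9,14); next start ≥ 14 → (16,17); next start ≥ 17 → (19,22); next start ≥ 22 → (22,24).
Selected 6 appointments.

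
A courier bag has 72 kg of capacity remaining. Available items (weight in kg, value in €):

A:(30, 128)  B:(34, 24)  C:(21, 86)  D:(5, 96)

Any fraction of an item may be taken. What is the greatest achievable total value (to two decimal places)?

321.29

Greedy by value/weight ratio, highest first.
Ratios (sorted): D 19.20, A 4.27, C 4.10, B 0.71
take D (5 @ 96); take A (30 @ 128); take C (21 @ 86); take 16/34 of B → 11.29. Capacity used 72/72.
Total value = 321.29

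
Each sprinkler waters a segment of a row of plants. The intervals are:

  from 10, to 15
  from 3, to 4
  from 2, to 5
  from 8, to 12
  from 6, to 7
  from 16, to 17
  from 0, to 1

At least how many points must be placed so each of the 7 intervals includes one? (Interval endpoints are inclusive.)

5

Process intervals by earliest right end; each time one isn't hit yet, stab at its right endpoint.
By right end: [0,1]  [3,4]  [2,5]  [6,7]  [8,12]  [10,15]  [16,17]
[0,1] uncovered → point at 1; [3,4] uncovered → point at 4; [6,7] uncovered → point at 7; [8,12] uncovered → point at 12; [16,17] uncovered → point at 17.
Points: 1, 4, 7, 12, 17 (5 total).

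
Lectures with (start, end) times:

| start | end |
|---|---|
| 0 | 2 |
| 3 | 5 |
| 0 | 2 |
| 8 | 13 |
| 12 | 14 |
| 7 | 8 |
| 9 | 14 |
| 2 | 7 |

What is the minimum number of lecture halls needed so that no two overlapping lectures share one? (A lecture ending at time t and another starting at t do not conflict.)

The answer is the maximum number of intervals overlapping at any instant.
starts: [0, 0, 2, 3, 7, 8, 9, 12]
ends:   [2, 2, 5, 7, 8, 13, 14, 14]
s0→1 s0→2 e2→1 e2→0 s2→1 s3→2 e5→1 e7→0 s7→1 e8→0 s8→1 s9→2 s12→3  — peak 3.

3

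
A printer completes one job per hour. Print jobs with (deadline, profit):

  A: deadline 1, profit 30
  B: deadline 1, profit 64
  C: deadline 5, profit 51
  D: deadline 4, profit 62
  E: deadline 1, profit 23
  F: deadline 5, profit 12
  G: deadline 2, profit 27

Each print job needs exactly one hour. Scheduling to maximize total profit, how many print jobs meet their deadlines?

5

Profit order: B=64 D=62 C=51 A=30 G=27 E=23 F=12
Assign: B→slot 1, D→slot 4, C→slot 5, A skipped, G→slot 2, E skipped, F→slot 3.
Slots: [1:B] [2:G] [3:F] [4:D] [5:C]
5 of 7 scheduled.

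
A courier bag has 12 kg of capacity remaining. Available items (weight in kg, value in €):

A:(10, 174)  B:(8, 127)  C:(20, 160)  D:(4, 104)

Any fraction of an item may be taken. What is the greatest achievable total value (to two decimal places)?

243.20

Sort by value per unit weight and fill in that order.
Ratios (sorted): D 26.00, A 17.40, B 15.88, C 8.00
take D (4 @ 104); take 8/10 of A → 139.20. Capacity used 12/12.
Total value = 243.20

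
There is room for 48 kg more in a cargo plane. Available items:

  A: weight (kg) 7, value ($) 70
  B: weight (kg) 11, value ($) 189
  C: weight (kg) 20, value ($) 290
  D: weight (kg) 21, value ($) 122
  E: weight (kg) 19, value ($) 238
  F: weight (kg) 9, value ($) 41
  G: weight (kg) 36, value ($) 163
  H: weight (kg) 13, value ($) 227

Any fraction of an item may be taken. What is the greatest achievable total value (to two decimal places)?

Greedy by value/weight ratio, highest first.
Ratios (sorted): H 17.46, B 17.18, C 14.50, E 12.53, A 10.00, D 5.81, F 4.56, G 4.53
take H (13 @ 227); take B (11 @ 189); take C (20 @ 290); take 4/19 of E → 50.11. Capacity used 48/48.
Total value = 756.11

756.11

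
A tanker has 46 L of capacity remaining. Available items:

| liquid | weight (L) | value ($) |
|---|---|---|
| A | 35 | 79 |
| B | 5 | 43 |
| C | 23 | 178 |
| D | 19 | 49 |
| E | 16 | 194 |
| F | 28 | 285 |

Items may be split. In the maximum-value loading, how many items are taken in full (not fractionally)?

Greedy by value/weight ratio, highest first.
Ratios (sorted): E 12.12, F 10.18, B 8.60, C 7.74, D 2.58, A 2.26
take E (16 @ 194); take F (28 @ 285); take 2/5 of B → 17.20. Capacity used 46/46.
2 item(s) taken whole; one partial (take 2/5 of B).

2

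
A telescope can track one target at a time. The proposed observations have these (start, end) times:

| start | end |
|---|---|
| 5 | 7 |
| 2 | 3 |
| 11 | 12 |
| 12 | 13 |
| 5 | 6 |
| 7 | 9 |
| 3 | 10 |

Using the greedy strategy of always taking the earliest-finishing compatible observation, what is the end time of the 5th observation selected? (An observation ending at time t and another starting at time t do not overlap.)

Greedy by earliest finish: after sorting by end time, pick each interval compatible with the last pick.
Sorted by end: (2,3)  (5,6)  (5,7)  (7,9)  (3,10)  (11,12)  (12,13)
take (2,3); take (5,6); skip (5,7); take (7,9); take (11,12); take (12,13).
Selected: (2,3) (5,6) (7,9) (11,12) (12,13)

13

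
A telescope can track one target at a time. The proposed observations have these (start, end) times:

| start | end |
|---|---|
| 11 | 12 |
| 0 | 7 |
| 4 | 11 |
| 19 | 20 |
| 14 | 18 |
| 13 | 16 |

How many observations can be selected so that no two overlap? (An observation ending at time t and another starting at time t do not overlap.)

Greedy by earliest finish: after sorting by end time, pick each interval compatible with the last pick.
Sorted by end: (0,7)  (4,11)  (11,12)  (13,16)  (14,18)  (19,20)
take (0,7); skip (4,11); take (11,12); take (13,16); take (19,20).
Selected 4 observations.

4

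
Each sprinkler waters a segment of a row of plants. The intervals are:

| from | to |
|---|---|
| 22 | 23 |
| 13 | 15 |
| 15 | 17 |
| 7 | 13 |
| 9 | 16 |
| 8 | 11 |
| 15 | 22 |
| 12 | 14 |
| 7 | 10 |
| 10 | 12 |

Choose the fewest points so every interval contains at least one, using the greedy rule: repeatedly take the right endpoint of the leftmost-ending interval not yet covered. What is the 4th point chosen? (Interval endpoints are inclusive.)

Sort by right endpoint; whenever an interval is uncovered, place a point at its right end.
By right end: [7,10]  [8,11]  [10,12]  [7,13]  [12,14]  [13,15]  [9,16]  [15,17]  [15,22]  [22,23]
[7,10] uncovered → point at 10; [12,14] uncovered → point at 14; [15,17] uncovered → point at 17; [22,23] uncovered → point at 23.
Points: 10, 14, 17, 23 (4 total).

23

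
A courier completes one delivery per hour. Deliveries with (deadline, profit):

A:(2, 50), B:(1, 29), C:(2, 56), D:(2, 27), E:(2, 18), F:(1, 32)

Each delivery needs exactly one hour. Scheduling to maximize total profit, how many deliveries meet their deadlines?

Take jobs in profit order; each goes to the latest open slot no later than its deadline.
By profit: C(d2,56), A(d2,50), F(d1,32), B(d1,29), D(d2,27), E(d2,18)
C→slot 2; A→slot 1; F skipped; B skipped; D skipped; E skipped.
2 of 6 scheduled.

2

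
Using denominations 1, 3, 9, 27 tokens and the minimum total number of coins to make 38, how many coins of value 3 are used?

38 − 1×27→11 − 1×9→2 − 2×1→0
Count of 3: 0

0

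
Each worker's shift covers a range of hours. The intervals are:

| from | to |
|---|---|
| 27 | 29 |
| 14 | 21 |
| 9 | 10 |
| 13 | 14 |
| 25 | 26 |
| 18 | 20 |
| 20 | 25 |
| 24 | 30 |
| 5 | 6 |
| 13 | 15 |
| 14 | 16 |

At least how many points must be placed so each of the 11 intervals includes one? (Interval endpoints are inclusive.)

Process intervals by earliest right end; each time one isn't hit yet, stab at its right endpoint.
Sorted: [5,6] [9,10] [13,14] [13,15] [14,16] [18,20] [14,21] [20,25] [25,26] [27,29] [24,30]
{[5,6]} hit by 6; {[9,10]} hit by 10; {[13,14],[13,15],[14,16]} hit by 14; {[18,20],[14,21],[20,25]} hit by 20; {[25,26]} hit by 26; {[27,29],[24,30]} hit by 29.
Points: 6, 10, 14, 20, 26, 29 (6 total).

6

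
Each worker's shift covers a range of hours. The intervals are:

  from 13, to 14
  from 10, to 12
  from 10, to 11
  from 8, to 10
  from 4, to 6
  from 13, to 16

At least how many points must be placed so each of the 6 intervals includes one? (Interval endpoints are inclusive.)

3

Sort by right endpoint; whenever an interval is uncovered, place a point at its right end.
By right end: [4,6]  [8,10]  [10,11]  [10,12]  [13,14]  [13,16]
[4,6] uncovered → point at 6; [8,10] uncovered → point at 10; [13,14] uncovered → point at 14.
Points: 6, 10, 14 (3 total).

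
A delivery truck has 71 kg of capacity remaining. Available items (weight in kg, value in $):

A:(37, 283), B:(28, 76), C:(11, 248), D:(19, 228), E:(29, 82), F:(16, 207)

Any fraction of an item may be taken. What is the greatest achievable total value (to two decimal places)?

Sort by value per unit weight and fill in that order.
Order: C (248/11=22.55) > F (207/16=12.94) > D (228/19=12.00) > A (283/37=7.65) > E (82/29=2.83) > B (76/28=2.71)
Fill: take C (11 @ 248) → take F (16 @ 207) → take D (19 @ 228) → take 25/37 of A → 191.22; 71/71 used.
Total value = 874.22

874.22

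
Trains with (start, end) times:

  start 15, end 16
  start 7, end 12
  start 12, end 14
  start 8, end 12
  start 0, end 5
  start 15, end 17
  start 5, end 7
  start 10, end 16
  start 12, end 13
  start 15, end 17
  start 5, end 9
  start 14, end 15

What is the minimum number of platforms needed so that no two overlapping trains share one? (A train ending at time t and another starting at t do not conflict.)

The answer is the maximum number of intervals overlapping at any instant.
starts: [0, 5, 5, 7, 8, 10, 12, 12, 14, 15, 15, 15]
ends:   [5, 7, 9, 12, 12, 13, 14, 15, 16, 16, 17, 17]
s0→1 e5→0 s5→1 s5→2 e7→1 s7→2 s8→3 e9→2 s10→3 e12→2 e12→1 s12→2 s12→3 e13→2 e14→1 s14→2 e15→1 s15→2 s15→3 s15→4  — peak 4.

4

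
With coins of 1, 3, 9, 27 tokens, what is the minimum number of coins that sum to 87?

87 − 3×27→6 − 2×3→0
Total coins = 3 + 2 = 5

5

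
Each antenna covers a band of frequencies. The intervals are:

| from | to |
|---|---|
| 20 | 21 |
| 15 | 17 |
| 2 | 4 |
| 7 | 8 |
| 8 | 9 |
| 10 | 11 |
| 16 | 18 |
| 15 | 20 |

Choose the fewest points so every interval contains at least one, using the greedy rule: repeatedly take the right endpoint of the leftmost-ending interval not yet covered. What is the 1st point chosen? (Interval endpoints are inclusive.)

4

Sort by right endpoint; whenever an interval is uncovered, place a point at its right end.
By right end: [2,4]  [7,8]  [8,9]  [10,11]  [15,17]  [16,18]  [15,20]  [20,21]
[2,4] uncovered → point at 4; [7,8] uncovered → point at 8; [10,11] uncovered → point at 11; [15,17] uncovered → point at 17; [20,21] uncovered → point at 21.
Points: 4, 8, 11, 17, 21 (5 total).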